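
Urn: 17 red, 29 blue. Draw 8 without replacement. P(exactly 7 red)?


Hypergeometric: C(17,7)×C(29,1)/C(46,8)
= 19448×29/260932815 = 3944/1824705

P(X=7) = 3944/1824705 ≈ 0.22%


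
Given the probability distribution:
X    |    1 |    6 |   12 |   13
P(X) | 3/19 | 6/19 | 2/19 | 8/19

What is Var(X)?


E[X] = 167/19
E[X²] = 1859/19
Var(X) = E[X²] - (E[X])² = 1859/19 - 27889/361 = 7432/361

Var(X) = 7432/361 ≈ 20.5873


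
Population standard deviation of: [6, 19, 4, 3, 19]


Mean = 51/5
  (6-51/5)²=441/25
  (19-51/5)²=1936/25
  (4-51/5)²=961/25
  (3-51/5)²=1296/25
  (19-51/5)²=1936/25
Σ(x-μ)² = 1314/5
σ² = (1314/5)/5 = 1314/25

σ = √(1314/25) ≈ 7.2498


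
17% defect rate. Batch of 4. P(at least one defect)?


P(all good) = (83/100)^4 = 47458321/100000000
P(≥1 defect) = 52541679/100000000

P = 52541679/100000000 ≈ 52.54%


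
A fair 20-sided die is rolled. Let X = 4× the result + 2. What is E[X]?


E[die] = (1+20)/2 = 21/2
E[X] = 4×21/2 + 2 = 44

E[X] = 44


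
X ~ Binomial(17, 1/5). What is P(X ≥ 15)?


P(X ≥ 15) = Σ P(X=i) for i=15..17
P(X=15) = 2176/762939453125
P(X=16) = 68/762939453125
P(X=17) = 1/762939453125
Sum = 449/152587890625

P(X ≥ 15) = 449/152587890625 ≈ 0.00%


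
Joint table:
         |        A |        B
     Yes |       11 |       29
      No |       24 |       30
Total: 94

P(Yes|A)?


P(Yes|A) = 11/(11+24) = 11/35

P = 11/35 ≈ 31.43%


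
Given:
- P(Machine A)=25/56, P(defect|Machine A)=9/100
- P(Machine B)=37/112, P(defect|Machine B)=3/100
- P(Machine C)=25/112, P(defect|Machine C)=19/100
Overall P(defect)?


P(B) = Σ P(B|Aᵢ)×P(Aᵢ)
  9/100×25/56 = 9/224
  3/100×37/112 = 111/11200
  19/100×25/112 = 19/448
Sum = 37/400

P(defect) = 37/400 ≈ 9.25%


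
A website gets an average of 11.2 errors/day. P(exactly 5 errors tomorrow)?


Poisson(λ=11.2): P(X=5) = e^(-λ)×λ^k/k!
= e^(-11.2) × 11.2^5 / 5!
≈ 1.367419607e-05 × 176234.16832 / 120 ≈ 0.020082

P(X=5) ≈ 0.020082 ≈ 2.01%


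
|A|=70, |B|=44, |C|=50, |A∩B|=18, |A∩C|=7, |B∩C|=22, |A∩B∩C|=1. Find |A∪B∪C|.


|A∪B∪C| = 70+44+50-18-7-22+1 = 118

|A∪B∪C| = 118


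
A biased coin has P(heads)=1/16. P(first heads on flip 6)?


Geometric: P(X=6) = (1-p)^(k-1)×p = (15/16)^5×1/16 = 759375/16777216

P(X=6) = 759375/16777216 ≈ 4.53%


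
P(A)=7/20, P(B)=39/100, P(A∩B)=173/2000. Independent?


P(A)×P(B) = 273/2000
P(A∩B) = 173/2000
Not equal → NOT independent

No, not independent


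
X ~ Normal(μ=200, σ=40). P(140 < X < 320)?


z₁=(140-200)/40=-1.5, z₂=(320-200)/40=3.0
P = Φ(3.0) - Φ(-1.5) = 0.998650 - 0.066807 = 0.931843 ≈ 0.9318

P(140 < X < 320) ≈ 0.9318


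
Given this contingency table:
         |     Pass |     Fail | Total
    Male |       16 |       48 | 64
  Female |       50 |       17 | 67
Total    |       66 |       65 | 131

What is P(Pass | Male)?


P(Pass | Male) = 16/(16+48) = 16/64 = 1/4

P(Pass|Male) = 1/4 ≈ 25.00%


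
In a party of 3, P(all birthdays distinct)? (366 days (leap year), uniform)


P(all different) = Π(366-i)/366 for i=0..2
= (366/366)×(365/366)×...×(364/366)
= 0.991818

P ≈ 0.9918 ≈ 99.18%


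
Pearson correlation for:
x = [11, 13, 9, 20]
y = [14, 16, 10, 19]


n=4, Σx=53, Σy=59, Σxy=832, Σx²=771, Σy²=913
r = (4×832 - 53×59)/√((4×771 - 53²)(4×913 - 59²))
= 201/√(275×171) = 201/√47025 ≈ 201/216.8525 ≈ 0.9269

r ≈ 0.9269


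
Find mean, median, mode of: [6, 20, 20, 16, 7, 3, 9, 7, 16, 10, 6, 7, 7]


Sorted: [3, 6, 6, 7, 7, 7, 7, 9, 10, 16, 16, 20, 20]
Mean = 134/13
Median = 7
Freq: {6: 2, 20: 2, 16: 2, 7: 4, 3: 1, 9: 1, 10: 1}
Mode: [7]

Mean=134/13, Median=7, Mode=7


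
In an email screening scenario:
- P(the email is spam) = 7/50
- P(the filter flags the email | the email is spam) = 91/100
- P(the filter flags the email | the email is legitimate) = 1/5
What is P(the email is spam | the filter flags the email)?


Using Bayes' theorem:
P(A|B) = P(B|A)·P(A) / P(B)

P(the filter flags the email) = 91/100 × 7/50 + 1/5 × 43/50
= 637/5000 + 43/250 = 1497/5000

P(the email is spam|the filter flags the email) = (637/5000) / (1497/5000) = 637/1497

P(the email is spam|the filter flags the email) = 637/1497 ≈ 42.55%


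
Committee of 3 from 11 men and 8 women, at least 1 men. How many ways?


Count by #men:
  1M,2W: C(11,1)×C(8,2)=308
  2M,1W: C(11,2)×C(8,1)=440
  3M,0W: C(11,3)×C(8,0)=165
Total = 913

913


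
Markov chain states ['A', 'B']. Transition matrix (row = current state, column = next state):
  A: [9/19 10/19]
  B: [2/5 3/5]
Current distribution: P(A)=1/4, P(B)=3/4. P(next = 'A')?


P(next=A) = Σᵢ P(now=i)×P(i→A)
= 1/4×9/19 + 3/4×2/5
= 9/76 + 3/10 = 159/380

P = 159/380 ≈ 0.4184


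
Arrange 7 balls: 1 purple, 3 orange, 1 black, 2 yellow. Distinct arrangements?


7!/(1!×3!×1!×2!) = 420

420


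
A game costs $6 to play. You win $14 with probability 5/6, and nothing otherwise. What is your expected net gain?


E[gain] = (14-6)×5/6 + (-6)×1/6
= 20/3 - 1 = 17/3

Expected net gain = $17/3 ≈ $5.67


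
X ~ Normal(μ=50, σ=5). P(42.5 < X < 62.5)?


z₁=(42.5-50)/5=-1.5, z₂=(62.5-50)/5=2.5
P = Φ(2.5) - Φ(-1.5) = 0.993790 - 0.066807 = 0.926983 ≈ 0.9270

P(42.5 < X < 62.5) ≈ 0.9270


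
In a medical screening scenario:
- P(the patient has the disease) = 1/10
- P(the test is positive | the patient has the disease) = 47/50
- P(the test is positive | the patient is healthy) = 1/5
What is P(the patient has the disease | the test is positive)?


Using Bayes' theorem:
P(A|B) = P(B|A)·P(A) / P(B)

P(the test is positive) = 47/50 × 1/10 + 1/5 × 9/10
= 47/500 + 9/50 = 137/500

P(the patient has the disease|the test is positive) = (47/500) / (137/500) = 47/137

P(the patient has the disease|the test is positive) = 47/137 ≈ 34.31%


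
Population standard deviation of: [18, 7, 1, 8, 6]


Mean = 40/5 = 8
  (18-8)²=100
  (7-8)²=1
  (1-8)²=49
  (8-8)²=0
  (6-8)²=4
Σ(x-μ)² = 154
σ² = 154/5

σ = √(154/5) ≈ 5.5498


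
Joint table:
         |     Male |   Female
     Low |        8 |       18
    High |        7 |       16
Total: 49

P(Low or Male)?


P(Low∨Male) = P(Low) + P(Male) - P(Low∧Male)
= (26 + 15 - 8)/49 = 33/49

P = 33/49 ≈ 67.35%


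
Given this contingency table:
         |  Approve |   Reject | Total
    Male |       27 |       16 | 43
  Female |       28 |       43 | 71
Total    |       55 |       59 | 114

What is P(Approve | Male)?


P(Approve | Male) = 27/(27+16) = 27/43

P(Approve|Male) = 27/43 ≈ 62.79%


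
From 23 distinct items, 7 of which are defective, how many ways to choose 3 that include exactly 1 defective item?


Choose 1 of the 7 defective items and 2 of the other 16 items:
C(7,1)×C(16,2) = 7×120 = 840

840


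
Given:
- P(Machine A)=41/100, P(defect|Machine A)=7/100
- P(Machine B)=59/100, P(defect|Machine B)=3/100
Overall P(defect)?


P(B) = Σ P(B|Aᵢ)×P(Aᵢ)
  7/100×41/100 = 287/10000
  3/100×59/100 = 177/10000
Sum = 29/625

P(defect) = 29/625 ≈ 4.64%


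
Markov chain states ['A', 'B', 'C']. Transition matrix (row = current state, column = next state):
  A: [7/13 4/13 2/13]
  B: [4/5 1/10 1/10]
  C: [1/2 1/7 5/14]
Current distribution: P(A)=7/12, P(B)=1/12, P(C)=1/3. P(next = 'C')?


P(next=C) = Σᵢ P(now=i)×P(i→C)
= 7/12×2/13 + 1/12×1/10 + 1/3×5/14
= 7/78 + 1/120 + 5/42 = 2371/10920

P = 2371/10920 ≈ 0.2171


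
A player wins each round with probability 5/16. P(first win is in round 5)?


Geometric: P(X=5) = (1-p)^(k-1)×p = (11/16)^4×5/16 = 73205/1048576

P(X=5) = 73205/1048576 ≈ 6.98%


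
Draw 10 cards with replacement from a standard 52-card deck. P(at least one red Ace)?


P(not a red Ace) = 50/52 = 25/26
P(none in 10 draws) = (25/26)^10 = 95367431640625/141167095653376
P(≥1 red Ace) = 1 - 95367431640625/141167095653376 = 45799664012751/141167095653376

P = 45799664012751/141167095653376 ≈ 32.44%


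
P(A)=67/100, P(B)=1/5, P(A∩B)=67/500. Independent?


P(A)×P(B) = 67/500
P(A∩B) = 67/500
Equal ✓ → Independent

Yes, independent


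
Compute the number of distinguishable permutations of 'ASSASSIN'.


Letters: 8, freq: {'A': 2, 'S': 4, 'I': 1, 'N': 1}
8!/(2!×4!×1!×1!) = 40320/48 = 840

840


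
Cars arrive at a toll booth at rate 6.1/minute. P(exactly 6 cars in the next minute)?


Poisson(λ=6.1): P(X=6) = e^(-λ)×λ^k/k!
= e^(-6.1) × 6.1^6 / 6!
≈ 0.002242867719 × 51520.374361 / 720 ≈ 0.160491

P(X=6) ≈ 0.160491 ≈ 16.05%


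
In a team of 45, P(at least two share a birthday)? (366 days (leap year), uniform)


P(all different) = Π(366-i)/366 for i=0..44
= 0.059503
P(match) = 1 - 0.059503 = 0.940497

P ≈ 0.9405 ≈ 94.05%


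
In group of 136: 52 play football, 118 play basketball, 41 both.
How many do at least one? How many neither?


|A∪B| = 52+118-41 = 129
Neither = 136-129 = 7

At least one: 129; Neither: 7


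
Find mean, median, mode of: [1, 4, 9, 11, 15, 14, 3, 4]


Sorted: [1, 3, 4, 4, 9, 11, 14, 15]
Mean = 61/8
Median = 13/2
Freq: {1: 1, 4: 2, 9: 1, 11: 1, 15: 1, 14: 1, 3: 1}
Mode: [4]

Mean=61/8, Median=13/2, Mode=4


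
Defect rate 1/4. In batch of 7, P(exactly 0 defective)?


Binomial: P(X=0) = C(7,0)×p^0×(1-p)^7
= 1 × 1 × 2187/16384 = 2187/16384

P(X=0) = 2187/16384 ≈ 13.35%


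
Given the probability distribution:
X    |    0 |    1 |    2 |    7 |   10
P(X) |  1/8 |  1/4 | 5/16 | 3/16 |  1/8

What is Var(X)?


E[X] = 55/16
E[X²] = 371/16
Var(X) = E[X²] - (E[X])² = 371/16 - 3025/256 = 2911/256

Var(X) = 2911/256 ≈ 11.3711


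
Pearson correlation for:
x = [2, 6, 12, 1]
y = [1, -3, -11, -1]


n=4, Σx=21, Σy=-14, Σxy=-149, Σx²=185, Σy²=132
r = (4×(-149) - 21×(-14))/√((4×185 - 21²)(4×132 - (-14)²))
= -302/√(299×332) = -302/√99268 ≈ -302/315.0682 ≈ -0.9585

r ≈ -0.9585


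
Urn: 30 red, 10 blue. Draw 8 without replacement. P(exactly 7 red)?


Hypergeometric: C(30,7)×C(10,1)/C(40,8)
= 2035800×10/76904685 = 34800/131461

P(X=7) = 34800/131461 ≈ 26.47%


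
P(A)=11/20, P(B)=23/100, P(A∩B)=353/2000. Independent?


P(A)×P(B) = 253/2000
P(A∩B) = 353/2000
Not equal → NOT independent

No, not independent


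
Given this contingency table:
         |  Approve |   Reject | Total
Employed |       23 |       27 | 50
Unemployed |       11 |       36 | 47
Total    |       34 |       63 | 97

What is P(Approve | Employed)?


P(Approve | Employed) = 23/(23+27) = 23/50

P(Approve|Employed) = 23/50 ≈ 46.00%


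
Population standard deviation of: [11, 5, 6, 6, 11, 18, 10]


Mean = 67/7
  (11-67/7)²=100/49
  (5-67/7)²=1024/49
  (6-67/7)²=625/49
  (6-67/7)²=625/49
  (11-67/7)²=100/49
  (18-67/7)²=3481/49
  (10-67/7)²=9/49
Σ(x-μ)² = 852/7
σ² = (852/7)/7 = 852/49

σ = √(852/49) ≈ 4.1699


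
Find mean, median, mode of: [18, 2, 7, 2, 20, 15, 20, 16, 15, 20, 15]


Sorted: [2, 2, 7, 15, 15, 15, 16, 18, 20, 20, 20]
Mean = 150/11
Median = 15
Freq: {18: 1, 2: 2, 7: 1, 20: 3, 15: 3, 16: 1}
Mode: [15, 20]

Mean=150/11, Median=15, Mode=[15, 20]


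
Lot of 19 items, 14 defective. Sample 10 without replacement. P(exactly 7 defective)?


Hypergeometric: C(14,7)×C(5,3)/C(19,10)
= 3432×10/92378 = 120/323

P(X=7) = 120/323 ≈ 37.15%


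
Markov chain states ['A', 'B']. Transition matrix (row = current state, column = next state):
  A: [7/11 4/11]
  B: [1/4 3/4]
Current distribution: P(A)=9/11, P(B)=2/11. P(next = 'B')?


P(next=B) = Σᵢ P(now=i)×P(i→B)
= 9/11×4/11 + 2/11×3/4
= 36/121 + 3/22 = 105/242

P = 105/242 ≈ 0.4339


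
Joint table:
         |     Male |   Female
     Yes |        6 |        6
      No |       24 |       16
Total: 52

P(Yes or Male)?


P(Yes∨Male) = P(Yes) + P(Male) - P(Yes∧Male)
= (12 + 30 - 6)/52 = 36/52 = 9/13

P = 9/13 ≈ 69.23%


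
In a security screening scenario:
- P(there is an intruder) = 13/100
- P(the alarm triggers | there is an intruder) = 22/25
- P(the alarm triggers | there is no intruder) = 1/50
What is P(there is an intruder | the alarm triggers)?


Using Bayes' theorem:
P(A|B) = P(B|A)·P(A) / P(B)

P(the alarm triggers) = 22/25 × 13/100 + 1/50 × 87/100
= 143/1250 + 87/5000 = 659/5000

P(there is an intruder|the alarm triggers) = (143/1250) / (659/5000) = 572/659

P(there is an intruder|the alarm triggers) = 572/659 ≈ 86.80%


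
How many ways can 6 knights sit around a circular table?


Circular arrangements of 6 distinct objects: fix one position to break rotational symmetry.
(n-1)! = 5! = 120

120


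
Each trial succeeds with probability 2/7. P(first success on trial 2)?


Geometric: P(X=2) = (1-p)^(k-1)×p = (5/7)^1×2/7 = 10/49

P(X=2) = 10/49 ≈ 20.41%


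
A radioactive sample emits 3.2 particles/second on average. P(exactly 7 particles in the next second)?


Poisson(λ=3.2): P(X=7) = e^(-λ)×λ^k/k!
= e^(-3.2) × 3.2^7 / 7!
≈ 0.04076220398 × 3435.9738368 / 5040 ≈ 0.027789

P(X=7) ≈ 0.027789 ≈ 2.78%


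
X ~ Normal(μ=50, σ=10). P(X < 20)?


z = (20-50)/10 = -3.0
P(Z < -3.0) = 0.0013

P(X < 20) ≈ 0.0013


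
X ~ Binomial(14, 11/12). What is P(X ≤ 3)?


P(X ≤ 3) = Σ P(X=i) for i=0..3
P(X=0) = 1/1283918464548864
P(X=1) = 77/641959232274432
P(X=2) = 11011/1283918464548864
P(X=3) = 121121/320979616137216
Sum = 247825/641959232274432

P(X ≤ 3) = 247825/641959232274432 ≈ 0.00%


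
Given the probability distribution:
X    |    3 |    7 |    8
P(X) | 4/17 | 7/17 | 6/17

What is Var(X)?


E[X] = 109/17
E[X²] = 763/17
Var(X) = E[X²] - (E[X])² = 763/17 - 11881/289 = 1090/289

Var(X) = 1090/289 ≈ 3.7716


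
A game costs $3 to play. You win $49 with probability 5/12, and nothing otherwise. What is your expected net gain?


E[gain] = (49-3)×5/12 + (-3)×7/12
= 115/6 - 7/4 = 209/12

Expected net gain = $209/12 ≈ $17.42


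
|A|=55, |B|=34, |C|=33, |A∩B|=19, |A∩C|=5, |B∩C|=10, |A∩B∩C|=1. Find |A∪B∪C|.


|A∪B∪C| = 55+34+33-19-5-10+1 = 89

|A∪B∪C| = 89


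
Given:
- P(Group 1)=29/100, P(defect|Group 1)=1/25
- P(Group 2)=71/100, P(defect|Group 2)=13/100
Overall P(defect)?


P(B) = Σ P(B|Aᵢ)×P(Aᵢ)
  1/25×29/100 = 29/2500
  13/100×71/100 = 923/10000
Sum = 1039/10000

P(defect) = 1039/10000 ≈ 10.39%


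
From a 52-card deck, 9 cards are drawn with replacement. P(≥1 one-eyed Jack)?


P(not a one-eyed Jack) = 50/52 = 25/26
P(none in 9 draws) = (25/26)^9 = 3814697265625/5429503678976
P(≥1 one-eyed Jack) = 1 - 3814697265625/5429503678976 = 1614806413351/5429503678976

P = 1614806413351/5429503678976 ≈ 29.74%


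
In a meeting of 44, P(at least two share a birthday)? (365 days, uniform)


P(all different) = Π(365-i)/365 for i=0..43
= 0.067115
P(match) = 1 - 0.067115 = 0.932885

P ≈ 0.9329 ≈ 93.29%


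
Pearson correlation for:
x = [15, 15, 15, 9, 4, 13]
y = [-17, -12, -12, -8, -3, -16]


n=6, Σx=71, Σy=-68, Σxy=-907, Σx²=941, Σy²=906
r = (6×(-907) - 71×(-68))/√((6×941 - 71²)(6×906 - (-68)²))
= -614/√(605×812) = -614/√491260 ≈ -614/700.8994 ≈ -0.8760

r ≈ -0.8760


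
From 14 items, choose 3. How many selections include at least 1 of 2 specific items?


Complement: C(14,3) - C(12,3) = 364 - 220 = 144

144


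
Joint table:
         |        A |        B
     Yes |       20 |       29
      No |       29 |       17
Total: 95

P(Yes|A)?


P(Yes|A) = 20/(20+29) = 20/49

P = 20/49 ≈ 40.82%


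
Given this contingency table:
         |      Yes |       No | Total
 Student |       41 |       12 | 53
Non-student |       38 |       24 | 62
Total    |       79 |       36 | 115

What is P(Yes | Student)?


P(Yes | Student) = 41/(41+12) = 41/53

P(Yes|Student) = 41/53 ≈ 77.36%


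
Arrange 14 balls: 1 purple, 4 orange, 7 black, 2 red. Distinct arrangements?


14!/(1!×4!×7!×2!) = 360360

360360


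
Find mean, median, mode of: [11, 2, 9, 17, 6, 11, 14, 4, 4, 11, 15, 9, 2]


Sorted: [2, 2, 4, 4, 6, 9, 9, 11, 11, 11, 14, 15, 17]
Mean = 115/13
Median = 9
Freq: {11: 3, 2: 2, 9: 2, 17: 1, 6: 1, 14: 1, 4: 2, 15: 1}
Mode: [11]

Mean=115/13, Median=9, Mode=11


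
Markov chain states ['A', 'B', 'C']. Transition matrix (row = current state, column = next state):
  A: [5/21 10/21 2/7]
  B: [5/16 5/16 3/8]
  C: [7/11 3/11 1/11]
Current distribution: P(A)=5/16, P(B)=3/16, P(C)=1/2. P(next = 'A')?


P(next=A) = Σᵢ P(now=i)×P(i→A)
= 5/16×5/21 + 3/16×5/16 + 1/2×7/11
= 25/336 + 15/256 + 7/22 = 26681/59136

P = 26681/59136 ≈ 0.4512


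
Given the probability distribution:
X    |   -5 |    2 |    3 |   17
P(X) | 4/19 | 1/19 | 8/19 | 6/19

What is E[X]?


E[X] = Σ x·P(X=x)
= (-5)×(4/19) + (2)×(1/19) + (3)×(8/19) + (17)×(6/19)
= 108/19

E[X] = 108/19


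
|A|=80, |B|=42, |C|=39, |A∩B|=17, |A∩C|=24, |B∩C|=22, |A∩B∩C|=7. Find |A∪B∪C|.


|A∪B∪C| = 80+42+39-17-24-22+7 = 105

|A∪B∪C| = 105


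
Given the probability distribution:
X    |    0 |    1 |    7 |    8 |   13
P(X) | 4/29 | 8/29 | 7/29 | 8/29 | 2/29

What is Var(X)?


E[X] = 147/29
E[X²] = 1201/29
Var(X) = E[X²] - (E[X])² = 1201/29 - 21609/841 = 13220/841

Var(X) = 13220/841 ≈ 15.7194


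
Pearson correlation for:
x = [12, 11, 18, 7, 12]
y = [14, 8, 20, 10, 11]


n=5, Σx=60, Σy=63, Σxy=818, Σx²=782, Σy²=881
r = (5×818 - 60×63)/√((5×782 - 60²)(5×881 - 63²))
= 310/√(310×436) = 310/√135160 ≈ 310/367.6411 ≈ 0.8432

r ≈ 0.8432


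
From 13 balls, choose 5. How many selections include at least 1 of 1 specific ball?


Complement: C(13,5) - C(12,5) = 1287 - 792 = 495

495


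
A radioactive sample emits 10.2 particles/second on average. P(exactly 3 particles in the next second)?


Poisson(λ=10.2): P(X=3) = e^(-λ)×λ^k/k!
= e^(-10.2) × 10.2^3 / 3!
≈ 3.717031868e-05 × 1061.208 / 6 ≈ 0.006574

P(X=3) ≈ 0.006574 ≈ 0.66%


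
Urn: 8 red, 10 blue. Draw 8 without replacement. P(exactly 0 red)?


Hypergeometric: C(8,0)×C(10,8)/C(18,8)
= 1×45/43758 = 5/4862

P(X=0) = 5/4862 ≈ 0.10%


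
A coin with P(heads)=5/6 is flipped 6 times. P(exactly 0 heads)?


Binomial: P(X=0) = C(6,0)×p^0×(1-p)^6
= 1 × 1 × 1/46656 = 1/46656

P(X=0) = 1/46656 ≈ 0.00%


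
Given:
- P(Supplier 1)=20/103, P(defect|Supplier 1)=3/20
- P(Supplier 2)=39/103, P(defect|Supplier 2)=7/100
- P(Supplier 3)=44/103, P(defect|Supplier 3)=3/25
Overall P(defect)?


P(B) = Σ P(B|Aᵢ)×P(Aᵢ)
  3/20×20/103 = 3/103
  7/100×39/103 = 273/10300
  3/25×44/103 = 132/2575
Sum = 1101/10300

P(defect) = 1101/10300 ≈ 10.69%


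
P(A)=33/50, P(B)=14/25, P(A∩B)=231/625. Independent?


P(A)×P(B) = 231/625
P(A∩B) = 231/625
Equal ✓ → Independent

Yes, independent


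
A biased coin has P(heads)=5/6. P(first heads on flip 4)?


Geometric: P(X=4) = (1-p)^(k-1)×p = (1/6)^3×5/6 = 5/1296

P(X=4) = 5/1296 ≈ 0.39%


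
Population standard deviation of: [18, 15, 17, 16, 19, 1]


Mean = 86/6 = 43/3
  (18-43/3)²=121/9
  (15-43/3)²=4/9
  (17-43/3)²=64/9
  (16-43/3)²=25/9
  (19-43/3)²=196/9
  (1-43/3)²=1600/9
Σ(x-μ)² = 670/3
σ² = (670/3)/6 = 335/9

σ = √(335/9) ≈ 6.1010


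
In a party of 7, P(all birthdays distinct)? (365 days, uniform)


P(all different) = Π(365-i)/365 for i=0..6
= (365/365)×(364/365)×...×(359/365)
= 0.943764

P ≈ 0.9438 ≈ 94.38%


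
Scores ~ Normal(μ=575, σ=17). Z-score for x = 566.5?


z = (x - μ)/σ = (566.5 - 575)/17 = -0.5

z = -0.5


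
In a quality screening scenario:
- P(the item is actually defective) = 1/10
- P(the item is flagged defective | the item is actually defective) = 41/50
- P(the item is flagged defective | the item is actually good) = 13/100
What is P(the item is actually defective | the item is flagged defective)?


Using Bayes' theorem:
P(A|B) = P(B|A)·P(A) / P(B)

P(the item is flagged defective) = 41/50 × 1/10 + 13/100 × 9/10
= 41/500 + 117/1000 = 199/1000

P(the item is actually defective|the item is flagged defective) = (41/500) / (199/1000) = 82/199

P(the item is actually defective|the item is flagged defective) = 82/199 ≈ 41.21%


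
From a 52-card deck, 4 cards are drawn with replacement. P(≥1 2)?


P(not a 2) = 48/52 = 12/13
P(none in 4 draws) = (12/13)^4 = 20736/28561
P(≥1 2) = 1 - 20736/28561 = 7825/28561

P = 7825/28561 ≈ 27.40%


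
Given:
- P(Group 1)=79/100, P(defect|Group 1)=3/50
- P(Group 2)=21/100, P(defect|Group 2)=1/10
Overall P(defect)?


P(B) = Σ P(B|Aᵢ)×P(Aᵢ)
  3/50×79/100 = 237/5000
  1/10×21/100 = 21/1000
Sum = 171/2500

P(defect) = 171/2500 ≈ 6.84%


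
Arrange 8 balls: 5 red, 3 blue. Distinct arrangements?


8!/(5!×3!) = 56

56


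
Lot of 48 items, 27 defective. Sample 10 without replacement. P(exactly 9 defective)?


Hypergeometric: C(27,9)×C(21,1)/C(48,10)
= 4686825×21/6540715896 = 9975/662888

P(X=9) = 9975/662888 ≈ 1.50%


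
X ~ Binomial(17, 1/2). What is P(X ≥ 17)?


P(X ≥ 17) = Σ P(X=i) for i=17..17
P(X=17) = 1/131072
Sum = 1/131072

P(X ≥ 17) = 1/131072 ≈ 0.00%


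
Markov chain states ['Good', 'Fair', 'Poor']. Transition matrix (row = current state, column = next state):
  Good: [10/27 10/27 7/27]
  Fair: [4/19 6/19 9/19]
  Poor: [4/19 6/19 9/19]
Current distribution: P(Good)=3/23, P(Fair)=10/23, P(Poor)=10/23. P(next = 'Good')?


P(next=Good) = Σᵢ P(now=i)×P(i→Good)
= 3/23×10/27 + 10/23×4/19 + 10/23×4/19
= 10/207 + 40/437 + 40/437 = 910/3933

P = 910/3933 ≈ 0.2314


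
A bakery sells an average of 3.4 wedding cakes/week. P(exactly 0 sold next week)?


Poisson(λ=3.4): P(X=0) = e^(-λ)×λ^k/k!
= e^(-3.4) × 3.4^0 / 0!
≈ 0.03337326996 × 1 / 1 ≈ 0.033373

P(X=0) ≈ 0.033373 ≈ 3.34%


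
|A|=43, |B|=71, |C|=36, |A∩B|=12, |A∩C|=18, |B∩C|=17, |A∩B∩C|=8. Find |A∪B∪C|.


|A∪B∪C| = 43+71+36-12-18-17+8 = 111

|A∪B∪C| = 111


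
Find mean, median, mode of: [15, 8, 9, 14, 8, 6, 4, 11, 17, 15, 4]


Sorted: [4, 4, 6, 8, 8, 9, 11, 14, 15, 15, 17]
Mean = 111/11
Median = 9
Freq: {15: 2, 8: 2, 9: 1, 14: 1, 6: 1, 4: 2, 11: 1, 17: 1}
Mode: [4, 8, 15]

Mean=111/11, Median=9, Mode=[4, 8, 15]


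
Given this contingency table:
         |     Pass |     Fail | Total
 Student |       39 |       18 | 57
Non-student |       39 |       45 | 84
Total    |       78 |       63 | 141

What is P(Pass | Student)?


P(Pass | Student) = 39/(39+18) = 39/57 = 13/19

P(Pass|Student) = 13/19 ≈ 68.42%


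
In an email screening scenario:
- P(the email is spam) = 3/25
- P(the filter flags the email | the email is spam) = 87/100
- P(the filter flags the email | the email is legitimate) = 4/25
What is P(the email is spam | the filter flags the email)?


Using Bayes' theorem:
P(A|B) = P(B|A)·P(A) / P(B)

P(the filter flags the email) = 87/100 × 3/25 + 4/25 × 22/25
= 261/2500 + 88/625 = 613/2500

P(the email is spam|the filter flags the email) = (261/2500) / (613/2500) = 261/613

P(the email is spam|the filter flags the email) = 261/613 ≈ 42.58%


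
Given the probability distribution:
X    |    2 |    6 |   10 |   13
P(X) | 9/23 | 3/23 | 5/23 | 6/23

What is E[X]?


E[X] = Σ x·P(X=x)
= (2)×(9/23) + (6)×(3/23) + (10)×(5/23) + (13)×(6/23)
= 164/23

E[X] = 164/23


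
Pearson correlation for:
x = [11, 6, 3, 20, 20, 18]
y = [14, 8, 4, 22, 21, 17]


n=6, Σx=78, Σy=86, Σxy=1380, Σx²=1290, Σy²=1490
r = (6×1380 - 78×86)/√((6×1290 - 78²)(6×1490 - 86²))
= 1572/√(1656×1544) = 1572/√2556864 ≈ 1572/1599.0197 ≈ 0.9831

r ≈ 0.9831


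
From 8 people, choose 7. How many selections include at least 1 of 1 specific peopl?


Complement: C(8,7) - C(7,7) = 8 - 1 = 7

7


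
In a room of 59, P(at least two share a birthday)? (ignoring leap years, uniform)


P(all different) = Π(365-i)/365 for i=0..58
= 0.007011
P(match) = 1 - 0.007011 = 0.992989

P ≈ 0.9930 ≈ 99.30%


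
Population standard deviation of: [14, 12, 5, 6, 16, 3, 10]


Mean = 66/7
  (14-66/7)²=1024/49
  (12-66/7)²=324/49
  (5-66/7)²=961/49
  (6-66/7)²=576/49
  (16-66/7)²=2116/49
  (3-66/7)²=2025/49
  (10-66/7)²=16/49
Σ(x-μ)² = 1006/7
σ² = (1006/7)/7 = 1006/49

σ = √(1006/49) ≈ 4.5311


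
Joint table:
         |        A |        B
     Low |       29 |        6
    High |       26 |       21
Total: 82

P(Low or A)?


P(Low∨A) = P(Low) + P(A) - P(Low∧A)
= (35 + 55 - 29)/82 = 61/82

P = 61/82 ≈ 74.39%


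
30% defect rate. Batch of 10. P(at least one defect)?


P(all good) = (7/10)^10 = 282475249/10000000000
P(≥1 defect) = 9717524751/10000000000

P = 9717524751/10000000000 ≈ 97.18%


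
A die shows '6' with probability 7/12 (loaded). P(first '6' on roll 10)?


Geometric: P(X=10) = (1-p)^(k-1)×p = (5/12)^9×7/12 = 13671875/61917364224

P(X=10) = 13671875/61917364224 ≈ 0.02%


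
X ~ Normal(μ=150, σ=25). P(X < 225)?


z = (225-150)/25 = 3.0
P(Z < 3.0) = 0.9987

P(X < 225) ≈ 0.9987


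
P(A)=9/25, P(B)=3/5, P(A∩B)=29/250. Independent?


P(A)×P(B) = 27/125
P(A∩B) = 29/250
Not equal → NOT independent

No, not independent


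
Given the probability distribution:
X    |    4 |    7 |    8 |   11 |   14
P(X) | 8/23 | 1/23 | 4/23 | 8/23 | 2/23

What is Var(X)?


E[X] = 187/23
E[X²] = 1793/23
Var(X) = E[X²] - (E[X])² = 1793/23 - 34969/529 = 6270/529

Var(X) = 6270/529 ≈ 11.8526


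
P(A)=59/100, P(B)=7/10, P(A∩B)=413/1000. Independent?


P(A)×P(B) = 413/1000
P(A∩B) = 413/1000
Equal ✓ → Independent

Yes, independent


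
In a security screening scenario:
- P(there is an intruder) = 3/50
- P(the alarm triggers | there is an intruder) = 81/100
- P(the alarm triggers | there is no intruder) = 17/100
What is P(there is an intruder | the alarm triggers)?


Using Bayes' theorem:
P(A|B) = P(B|A)·P(A) / P(B)

P(the alarm triggers) = 81/100 × 3/50 + 17/100 × 47/50
= 243/5000 + 799/5000 = 521/2500

P(there is an intruder|the alarm triggers) = (243/5000) / (521/2500) = 243/1042

P(there is an intruder|the alarm triggers) = 243/1042 ≈ 23.32%


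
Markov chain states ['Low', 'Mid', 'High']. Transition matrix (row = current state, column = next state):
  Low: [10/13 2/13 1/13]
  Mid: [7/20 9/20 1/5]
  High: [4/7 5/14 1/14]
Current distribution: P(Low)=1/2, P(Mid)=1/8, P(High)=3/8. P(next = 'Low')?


P(next=Low) = Σᵢ P(now=i)×P(i→Low)
= 1/2×10/13 + 1/8×7/20 + 3/8×4/7
= 5/13 + 7/160 + 3/14 = 9357/14560

P = 9357/14560 ≈ 0.6427


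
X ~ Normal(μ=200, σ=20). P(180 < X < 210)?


z₁=(180-200)/20=-1.0, z₂=(210-200)/20=0.5
P = Φ(0.5) - Φ(-1.0) = 0.691462 - 0.158655 = 0.532807 ≈ 0.5328

P(180 < X < 210) ≈ 0.5328


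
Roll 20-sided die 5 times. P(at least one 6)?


P(no 6)^5 = (19/20)^5 = 2476099/3200000
P(≥1) = 1 - 2476099/3200000 = 723901/3200000

P = 723901/3200000 ≈ 22.62%


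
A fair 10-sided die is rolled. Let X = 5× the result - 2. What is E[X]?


E[die] = (1+10)/2 = 11/2
E[X] = 5×11/2 - 2 = 51/2

E[X] = 51/2


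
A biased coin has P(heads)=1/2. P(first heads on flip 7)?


Geometric: P(X=7) = (1-p)^(k-1)×p = (1/2)^6×1/2 = 1/128

P(X=7) = 1/128 ≈ 0.78%


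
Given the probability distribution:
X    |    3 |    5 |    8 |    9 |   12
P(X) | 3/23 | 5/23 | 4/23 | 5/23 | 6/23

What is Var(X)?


E[X] = 183/23
E[X²] = 1677/23
Var(X) = E[X²] - (E[X])² = 1677/23 - 33489/529 = 5082/529

Var(X) = 5082/529 ≈ 9.6068


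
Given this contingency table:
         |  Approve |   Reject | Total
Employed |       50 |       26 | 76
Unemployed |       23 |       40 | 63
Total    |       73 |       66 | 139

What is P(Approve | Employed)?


P(Approve | Employed) = 50/(50+26) = 50/76 = 25/38

P(Approve|Employed) = 25/38 ≈ 65.79%


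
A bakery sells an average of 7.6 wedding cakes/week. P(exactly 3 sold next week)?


Poisson(λ=7.6): P(X=3) = e^(-λ)×λ^k/k!
= e^(-7.6) × 7.6^3 / 3!
≈ 0.0005004514334 × 438.976 / 6 ≈ 0.036614

P(X=3) ≈ 0.036614 ≈ 3.66%


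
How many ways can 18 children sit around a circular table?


Circular arrangements of 18 distinct objects: fix one position to break rotational symmetry.
(n-1)! = 17! = 355687428096000

355687428096000


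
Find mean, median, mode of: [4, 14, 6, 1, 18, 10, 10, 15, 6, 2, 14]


Sorted: [1, 2, 4, 6, 6, 10, 10, 14, 14, 15, 18]
Mean = 100/11
Median = 10
Freq: {4: 1, 14: 2, 6: 2, 1: 1, 18: 1, 10: 2, 15: 1, 2: 1}
Mode: [6, 10, 14]

Mean=100/11, Median=10, Mode=[6, 10, 14]


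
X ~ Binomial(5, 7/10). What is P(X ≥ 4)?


P(X ≥ 4) = Σ P(X=i) for i=4..5
P(X=4) = 7203/20000
P(X=5) = 16807/100000
Sum = 26411/50000

P(X ≥ 4) = 26411/50000 ≈ 52.82%


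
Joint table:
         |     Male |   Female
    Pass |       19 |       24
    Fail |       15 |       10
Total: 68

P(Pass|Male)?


P(Pass|Male) = 19/(19+15) = 19/34

P = 19/34 ≈ 55.88%


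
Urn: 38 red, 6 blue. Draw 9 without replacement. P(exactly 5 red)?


Hypergeometric: C(38,5)×C(6,4)/C(44,9)
= 501942×15/708930508 = 5355/504218

P(X=5) = 5355/504218 ≈ 1.06%


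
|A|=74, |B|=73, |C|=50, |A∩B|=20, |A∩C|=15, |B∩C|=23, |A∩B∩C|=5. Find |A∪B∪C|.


|A∪B∪C| = 74+73+50-20-15-23+5 = 144

|A∪B∪C| = 144


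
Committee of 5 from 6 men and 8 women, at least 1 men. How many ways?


Count by #men:
  1M,4W: C(6,1)×C(8,4)=420
  2M,3W: C(6,2)×C(8,3)=840
  3M,2W: C(6,3)×C(8,2)=560
  4M,1W: C(6,4)×C(8,1)=120
  5M,0W: C(6,5)×C(8,0)=6
Total = 1946

1946


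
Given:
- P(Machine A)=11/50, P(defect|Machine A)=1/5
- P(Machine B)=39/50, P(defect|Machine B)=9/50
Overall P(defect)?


P(B) = Σ P(B|Aᵢ)×P(Aᵢ)
  1/5×11/50 = 11/250
  9/50×39/50 = 351/2500
Sum = 461/2500

P(defect) = 461/2500 ≈ 18.44%


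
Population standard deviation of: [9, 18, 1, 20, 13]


Mean = 61/5
  (9-61/5)²=256/25
  (18-61/5)²=841/25
  (1-61/5)²=3136/25
  (20-61/5)²=1521/25
  (13-61/5)²=16/25
Σ(x-μ)² = 1154/5
σ² = (1154/5)/5 = 1154/25

σ = √(1154/25) ≈ 6.7941


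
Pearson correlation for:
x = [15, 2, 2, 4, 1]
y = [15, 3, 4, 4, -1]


n=5, Σx=24, Σy=25, Σxy=254, Σx²=250, Σy²=267
r = (5×254 - 24×25)/√((5×250 - 24²)(5×267 - 25²))
= 670/√(674×710) = 670/√478540 ≈ 670/691.7659 ≈ 0.9685

r ≈ 0.9685


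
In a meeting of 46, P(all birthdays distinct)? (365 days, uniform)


P(all different) = Π(365-i)/365 for i=0..45
= (365/365)×(364/365)×...×(320/365)
= 0.051747

P ≈ 0.0517 ≈ 5.17%


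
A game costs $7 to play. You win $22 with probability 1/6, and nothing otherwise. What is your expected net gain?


E[gain] = (22-7)×1/6 + (-7)×5/6
= 5/2 - 35/6 = -10/3

Expected net gain = $-10/3 ≈ $-3.33


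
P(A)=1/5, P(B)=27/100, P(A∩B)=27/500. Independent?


P(A)×P(B) = 27/500
P(A∩B) = 27/500
Equal ✓ → Independent

Yes, independent


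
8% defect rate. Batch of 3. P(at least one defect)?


P(all good) = (23/25)^3 = 12167/15625
P(≥1 defect) = 3458/15625

P = 3458/15625 ≈ 22.13%


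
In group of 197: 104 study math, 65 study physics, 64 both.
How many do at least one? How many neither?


|A∪B| = 104+65-64 = 105
Neither = 197-105 = 92

At least one: 105; Neither: 92


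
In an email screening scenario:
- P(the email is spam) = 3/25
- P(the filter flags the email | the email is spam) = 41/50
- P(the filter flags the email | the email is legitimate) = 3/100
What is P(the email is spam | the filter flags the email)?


Using Bayes' theorem:
P(A|B) = P(B|A)·P(A) / P(B)

P(the filter flags the email) = 41/50 × 3/25 + 3/100 × 22/25
= 123/1250 + 33/1250 = 78/625

P(the email is spam|the filter flags the email) = (123/1250) / (78/625) = 41/52

P(the email is spam|the filter flags the email) = 41/52 ≈ 78.85%


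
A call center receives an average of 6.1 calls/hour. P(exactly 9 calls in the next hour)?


Poisson(λ=6.1): P(X=9) = e^(-λ)×λ^k/k!
= e^(-6.1) × 6.1^9 / 9!
≈ 0.002242867719 × 11694146.0928 / 362880 ≈ 0.072279

P(X=9) ≈ 0.072279 ≈ 7.23%


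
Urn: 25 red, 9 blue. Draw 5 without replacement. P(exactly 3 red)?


Hypergeometric: C(25,3)×C(9,2)/C(34,5)
= 2300×36/278256 = 1725/5797

P(X=3) = 1725/5797 ≈ 29.76%


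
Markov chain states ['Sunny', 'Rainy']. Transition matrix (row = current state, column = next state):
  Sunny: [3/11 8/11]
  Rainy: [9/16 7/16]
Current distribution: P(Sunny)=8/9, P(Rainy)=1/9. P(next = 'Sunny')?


P(next=Sunny) = Σᵢ P(now=i)×P(i→Sunny)
= 8/9×3/11 + 1/9×9/16
= 8/33 + 1/16 = 161/528

P = 161/528 ≈ 0.3049


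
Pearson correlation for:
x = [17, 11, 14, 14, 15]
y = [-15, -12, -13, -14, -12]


n=5, Σx=71, Σy=-66, Σxy=-945, Σx²=1027, Σy²=878
r = (5×(-945) - 71×(-66))/√((5×1027 - 71²)(5×878 - (-66)²))
= -39/√(94×34) = -39/√3196 ≈ -39/56.5332 ≈ -0.6899

r ≈ -0.6899


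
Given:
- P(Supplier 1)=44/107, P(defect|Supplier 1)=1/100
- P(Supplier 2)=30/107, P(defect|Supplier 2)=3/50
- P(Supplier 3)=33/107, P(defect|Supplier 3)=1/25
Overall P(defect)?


P(B) = Σ P(B|Aᵢ)×P(Aᵢ)
  1/100×44/107 = 11/2675
  3/50×30/107 = 9/535
  1/25×33/107 = 33/2675
Sum = 89/2675

P(defect) = 89/2675 ≈ 3.33%


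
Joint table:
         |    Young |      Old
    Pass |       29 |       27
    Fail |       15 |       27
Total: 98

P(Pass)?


P(Pass) = (29+27)/98 = 56/98 = 4/7

P(Pass) = 4/7 ≈ 57.14%


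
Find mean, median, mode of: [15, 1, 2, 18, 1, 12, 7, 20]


Sorted: [1, 1, 2, 7, 12, 15, 18, 20]
Mean = 76/8 = 19/2
Median = 19/2
Freq: {15: 1, 1: 2, 2: 1, 18: 1, 12: 1, 7: 1, 20: 1}
Mode: [1]

Mean=19/2, Median=19/2, Mode=1


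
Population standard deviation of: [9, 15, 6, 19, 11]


Mean = 60/5 = 12
  (9-12)²=9
  (15-12)²=9
  (6-12)²=36
  (19-12)²=49
  (11-12)²=1
Σ(x-μ)² = 104
σ² = 104/5

σ = √(104/5) ≈ 4.5607


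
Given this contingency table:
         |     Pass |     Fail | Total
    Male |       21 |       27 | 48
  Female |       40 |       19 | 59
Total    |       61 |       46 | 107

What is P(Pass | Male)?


P(Pass | Male) = 21/(21+27) = 21/48 = 7/16

P(Pass|Male) = 7/16 ≈ 43.75%


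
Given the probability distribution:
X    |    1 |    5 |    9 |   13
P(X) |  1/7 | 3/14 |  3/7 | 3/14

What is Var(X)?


E[X] = 55/7
E[X²] = 535/7
Var(X) = E[X²] - (E[X])² = 535/7 - 3025/49 = 720/49

Var(X) = 720/49 ≈ 14.6939


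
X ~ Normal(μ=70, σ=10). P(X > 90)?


z = (90-70)/10 = 2.0
P(X > 90) = 1 - P(Z ≤ 2.0) = 1 - 0.9772 = 0.0228

P(X > 90) ≈ 0.0228


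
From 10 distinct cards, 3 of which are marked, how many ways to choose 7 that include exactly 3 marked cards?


Choose 3 of the 3 marked cards and 4 of the other 7 cards:
C(3,3)×C(7,4) = 1×35 = 35

35


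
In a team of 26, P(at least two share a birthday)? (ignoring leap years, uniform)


P(all different) = Π(365-i)/365 for i=0..25
= 0.401759
P(match) = 1 - 0.401759 = 0.598241

P ≈ 0.5982 ≈ 59.82%


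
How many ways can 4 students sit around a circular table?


Circular arrangements of 4 distinct objects: fix one position to break rotational symmetry.
(n-1)! = 3! = 6

6


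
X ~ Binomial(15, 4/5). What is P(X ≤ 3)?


P(X ≤ 3) = Σ P(X=i) for i=0..3
P(X=0) = 1/30517578125
P(X=1) = 12/6103515625
P(X=2) = 336/6103515625
P(X=3) = 5824/6103515625
Sum = 30861/30517578125

P(X ≤ 3) = 30861/30517578125 ≈ 0.00%


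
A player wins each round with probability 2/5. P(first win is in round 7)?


Geometric: P(X=7) = (1-p)^(k-1)×p = (3/5)^6×2/5 = 1458/78125

P(X=7) = 1458/78125 ≈ 1.87%


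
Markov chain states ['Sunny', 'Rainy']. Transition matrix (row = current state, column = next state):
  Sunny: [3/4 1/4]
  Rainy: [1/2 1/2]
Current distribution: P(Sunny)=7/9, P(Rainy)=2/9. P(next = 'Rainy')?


P(next=Rainy) = Σᵢ P(now=i)×P(i→Rainy)
= 7/9×1/4 + 2/9×1/2
= 7/36 + 1/9 = 11/36

P = 11/36 ≈ 0.3056


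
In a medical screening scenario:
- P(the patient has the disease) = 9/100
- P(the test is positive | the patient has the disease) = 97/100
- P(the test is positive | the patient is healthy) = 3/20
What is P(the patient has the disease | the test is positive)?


Using Bayes' theorem:
P(A|B) = P(B|A)·P(A) / P(B)

P(the test is positive) = 97/100 × 9/100 + 3/20 × 91/100
= 873/10000 + 273/2000 = 1119/5000

P(the patient has the disease|the test is positive) = (873/10000) / (1119/5000) = 291/746

P(the patient has the disease|the test is positive) = 291/746 ≈ 39.01%


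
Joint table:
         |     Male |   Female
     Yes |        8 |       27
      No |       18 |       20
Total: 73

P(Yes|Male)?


P(Yes|Male) = 8/(8+18) = 8/26 = 4/13

P = 4/13 ≈ 30.77%


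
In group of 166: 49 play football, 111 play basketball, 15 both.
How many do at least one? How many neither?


|A∪B| = 49+111-15 = 145
Neither = 166-145 = 21

At least one: 145; Neither: 21


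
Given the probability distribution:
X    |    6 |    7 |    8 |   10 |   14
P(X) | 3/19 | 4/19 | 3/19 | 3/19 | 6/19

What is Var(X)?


E[X] = 184/19
E[X²] = 1972/19
Var(X) = E[X²] - (E[X])² = 1972/19 - 33856/361 = 3612/361

Var(X) = 3612/361 ≈ 10.0055


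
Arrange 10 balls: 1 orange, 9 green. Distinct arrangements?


10!/(1!×9!) = 10

10


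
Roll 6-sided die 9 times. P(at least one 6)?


P(no 6)^9 = (5/6)^9 = 1953125/10077696
P(≥1) = 1 - 1953125/10077696 = 8124571/10077696

P = 8124571/10077696 ≈ 80.62%


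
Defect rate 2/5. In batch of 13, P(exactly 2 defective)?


Binomial: P(X=2) = C(13,2)×p^2×(1-p)^11
= 78 × 4/25 × 177147/48828125 = 55269864/1220703125

P(X=2) = 55269864/1220703125 ≈ 4.53%


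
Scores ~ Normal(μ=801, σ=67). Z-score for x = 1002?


z = (x - μ)/σ = (1002 - 801)/67 = 3.0

z = 3.0


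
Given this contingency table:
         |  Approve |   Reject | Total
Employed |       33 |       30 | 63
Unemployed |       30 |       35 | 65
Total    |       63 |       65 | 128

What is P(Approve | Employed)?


P(Approve | Employed) = 33/(33+30) = 33/63 = 11/21

P(Approve|Employed) = 11/21 ≈ 52.38%


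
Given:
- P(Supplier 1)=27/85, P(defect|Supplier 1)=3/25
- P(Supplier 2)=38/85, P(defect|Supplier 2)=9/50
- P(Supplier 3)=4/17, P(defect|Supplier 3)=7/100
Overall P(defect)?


P(B) = Σ P(B|Aᵢ)×P(Aᵢ)
  3/25×27/85 = 81/2125
  9/50×38/85 = 171/2125
  7/100×4/17 = 7/425
Sum = 287/2125

P(defect) = 287/2125 ≈ 13.51%


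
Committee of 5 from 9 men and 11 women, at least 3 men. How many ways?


Count by #men:
  3M,2W: C(9,3)×C(11,2)=4620
  4M,1W: C(9,4)×C(11,1)=1386
  5M,0W: C(9,5)×C(11,0)=126
Total = 6132

6132


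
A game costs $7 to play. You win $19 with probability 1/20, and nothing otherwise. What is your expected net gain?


E[gain] = (19-7)×1/20 + (-7)×19/20
= 3/5 - 133/20 = -121/20

Expected net gain = $-121/20 ≈ $-6.05


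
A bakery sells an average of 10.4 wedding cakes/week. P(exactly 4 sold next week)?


Poisson(λ=10.4): P(X=4) = e^(-λ)×λ^k/k!
= e^(-10.4) × 10.4^4 / 4!
≈ 3.043248301e-05 × 11698.5856 / 24 ≈ 0.014834

P(X=4) ≈ 0.014834 ≈ 1.48%


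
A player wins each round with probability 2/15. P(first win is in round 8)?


Geometric: P(X=8) = (1-p)^(k-1)×p = (13/15)^7×2/15 = 125497034/2562890625

P(X=8) = 125497034/2562890625 ≈ 4.90%


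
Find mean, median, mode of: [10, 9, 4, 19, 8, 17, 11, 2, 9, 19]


Sorted: [2, 4, 8, 9, 9, 10, 11, 17, 19, 19]
Mean = 108/10 = 54/5
Median = 19/2
Freq: {10: 1, 9: 2, 4: 1, 19: 2, 8: 1, 17: 1, 11: 1, 2: 1}
Mode: [9, 19]

Mean=54/5, Median=19/2, Mode=[9, 19]


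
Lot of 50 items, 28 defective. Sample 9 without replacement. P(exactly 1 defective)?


Hypergeometric: C(28,1)×C(22,8)/C(50,9)
= 28×319770/2505433700 = 5814/1626905

P(X=1) = 5814/1626905 ≈ 0.36%
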